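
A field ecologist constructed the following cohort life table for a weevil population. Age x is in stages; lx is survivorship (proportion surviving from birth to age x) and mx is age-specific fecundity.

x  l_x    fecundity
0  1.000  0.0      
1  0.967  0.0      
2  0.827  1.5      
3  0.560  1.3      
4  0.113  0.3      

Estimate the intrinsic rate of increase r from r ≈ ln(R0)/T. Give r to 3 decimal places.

0.290

R0 = Σ lx·mx = 0 + 0 + 1.2405 + 0.728 + 0.0339 = 2.0024
Σ x·lx·mx = 4.8006; T = 4.8006/2.0024 = 2.39742…
r ≈ ln(R0)/T = ln(2.0024)/2.39742… = 0.28962… → 0.290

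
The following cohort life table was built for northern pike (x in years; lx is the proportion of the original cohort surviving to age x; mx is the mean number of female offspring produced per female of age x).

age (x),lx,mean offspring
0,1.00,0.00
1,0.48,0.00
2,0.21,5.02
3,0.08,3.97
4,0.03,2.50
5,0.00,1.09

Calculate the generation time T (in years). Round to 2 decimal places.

2.32

lx·mx: 0, 0, 1.0542, 0.3176, 0.075, 0 → R0 = 1.4468
x·lx·mx: 0, 0, 2.1084, 0.9528, 0.3, 0 → Σ = 3.3612
T = 3.3612 / 1.4468 = 2.323196… → 2.32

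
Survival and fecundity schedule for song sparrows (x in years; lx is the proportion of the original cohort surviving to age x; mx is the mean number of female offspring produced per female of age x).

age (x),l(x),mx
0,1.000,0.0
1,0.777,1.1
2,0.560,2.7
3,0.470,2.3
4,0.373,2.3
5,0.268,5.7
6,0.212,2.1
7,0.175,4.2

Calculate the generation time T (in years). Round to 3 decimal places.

lx·mx: 0, 0.8547, 1.512, 1.081, 0.8579, 1.5276, 0.4452, 0.735 → R0 = 7.0134
x·lx·mx: 0, 0.8547, 3.024, 3.243, 3.4316, 7.638, 2.6712, 5.145 → Σ = 26.0075
T = 26.0075 / 7.0134 = 3.708258… → 3.708

3.708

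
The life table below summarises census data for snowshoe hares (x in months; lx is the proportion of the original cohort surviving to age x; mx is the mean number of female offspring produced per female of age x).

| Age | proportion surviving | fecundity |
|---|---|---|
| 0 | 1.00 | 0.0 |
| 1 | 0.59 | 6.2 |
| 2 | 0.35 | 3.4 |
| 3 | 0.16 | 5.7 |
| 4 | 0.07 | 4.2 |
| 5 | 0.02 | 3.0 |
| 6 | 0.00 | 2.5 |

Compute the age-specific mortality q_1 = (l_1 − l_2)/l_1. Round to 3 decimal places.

q_1 = (l_1 − l_2) / l_1 = (0.59 − 0.35) / 0.59
     = 0.24 / 0.59 = 0.40678… → 0.407

0.407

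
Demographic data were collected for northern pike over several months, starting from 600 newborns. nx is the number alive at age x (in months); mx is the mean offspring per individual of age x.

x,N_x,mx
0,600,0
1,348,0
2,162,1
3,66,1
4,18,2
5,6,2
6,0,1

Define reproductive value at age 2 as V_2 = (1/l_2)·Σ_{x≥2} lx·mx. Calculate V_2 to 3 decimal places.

1.704

lx = nx/n0 = nx/600: 1, 0.58, 0.27, 0.11, 0.03, 0.01, 0
lx·mx for x ≥ 2: 0.27, 0.11, 0.06, 0.02, 0 → sum = 0.46
V_2 = 0.46 / l_2 = 0.46 / 0.27 = 1.703704… → 1.704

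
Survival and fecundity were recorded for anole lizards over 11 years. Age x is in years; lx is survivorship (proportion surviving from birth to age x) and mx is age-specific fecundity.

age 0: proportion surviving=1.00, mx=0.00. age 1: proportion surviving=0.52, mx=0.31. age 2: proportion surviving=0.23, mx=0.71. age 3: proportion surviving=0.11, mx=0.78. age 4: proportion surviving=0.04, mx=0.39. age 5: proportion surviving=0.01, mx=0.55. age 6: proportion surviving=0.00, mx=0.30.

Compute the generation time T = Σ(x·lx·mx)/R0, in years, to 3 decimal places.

lx·mx: 0, 0.1612, 0.1633, 0.0858, 0.0156, 0.0055, 0 → R0 = 0.4314
x·lx·mx: 0, 0.1612, 0.3266, 0.2574, 0.0624, 0.0275, 0 → Σ = 0.8351
T = 0.8351 / 0.4314 = 1.93579… → 1.936

1.936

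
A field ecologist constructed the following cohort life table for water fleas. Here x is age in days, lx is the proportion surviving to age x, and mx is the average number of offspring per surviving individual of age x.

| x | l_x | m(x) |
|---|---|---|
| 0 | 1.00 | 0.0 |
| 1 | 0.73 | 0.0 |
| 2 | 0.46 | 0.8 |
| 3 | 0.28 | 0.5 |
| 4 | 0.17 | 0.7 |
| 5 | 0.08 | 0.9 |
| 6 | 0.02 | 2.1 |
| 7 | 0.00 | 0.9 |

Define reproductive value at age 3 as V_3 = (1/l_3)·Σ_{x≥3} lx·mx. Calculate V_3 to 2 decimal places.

1.33

lx·mx for x ≥ 3: 0.14, 0.119, 0.072, 0.042, 0 → sum = 0.373
V_3 = 0.373 / l_3 = 0.373 / 0.28 = 1.332143… → 1.33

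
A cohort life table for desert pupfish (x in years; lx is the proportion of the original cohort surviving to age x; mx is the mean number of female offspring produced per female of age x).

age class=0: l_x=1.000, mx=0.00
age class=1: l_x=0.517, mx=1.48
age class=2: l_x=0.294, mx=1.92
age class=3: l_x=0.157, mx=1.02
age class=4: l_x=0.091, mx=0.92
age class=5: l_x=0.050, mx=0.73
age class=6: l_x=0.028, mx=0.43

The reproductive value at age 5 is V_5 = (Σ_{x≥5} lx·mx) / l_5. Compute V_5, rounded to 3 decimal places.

0.971

lx·mx for x ≥ 5: 0.0365, 0.01204 → sum = 0.04854
V_5 = 0.04854 / l_5 = 0.04854 / 0.05 = 0.9708 → 0.971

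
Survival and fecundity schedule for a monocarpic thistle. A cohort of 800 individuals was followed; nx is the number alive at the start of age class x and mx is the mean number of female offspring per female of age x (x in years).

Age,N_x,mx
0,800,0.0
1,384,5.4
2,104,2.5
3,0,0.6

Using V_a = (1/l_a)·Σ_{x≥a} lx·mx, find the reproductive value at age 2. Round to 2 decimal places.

2.50

lx = nx/n0 = nx/800: 1, 0.48, 0.13, 0
lx·mx for x ≥ 2: 0.325, 0 → sum = 0.325
V_2 = 0.325 / l_2 = 0.325 / 0.13 = 2.5 → 2.50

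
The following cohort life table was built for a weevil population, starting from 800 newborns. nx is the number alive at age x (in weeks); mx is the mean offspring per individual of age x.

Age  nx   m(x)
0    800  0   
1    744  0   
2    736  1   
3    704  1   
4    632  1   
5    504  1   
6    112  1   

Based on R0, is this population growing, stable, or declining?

lx = nx/n0 = nx/800: 1, 0.93, 0.92, 0.88, 0.79, 0.63, 0.14
R0 = Σ lx·mx = 0 + 0 + 0.92 + 0.88 + 0.79 + 0.63 + 0.14 = 3.36
R0 > 1, so the population is growing.

growing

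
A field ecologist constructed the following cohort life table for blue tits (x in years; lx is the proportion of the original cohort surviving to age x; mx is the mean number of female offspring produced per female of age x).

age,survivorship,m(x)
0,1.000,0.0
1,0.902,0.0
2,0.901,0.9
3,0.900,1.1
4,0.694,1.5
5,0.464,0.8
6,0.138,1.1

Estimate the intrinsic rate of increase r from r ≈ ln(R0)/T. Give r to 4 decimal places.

0.3543

R0 = Σ lx·mx = 0 + 0 + 0.8109 + 0.99 + 1.041 + 0.3712 + 0.1518 = 3.3649
Σ x·lx·mx = 11.5226; T = 11.5226/3.3649 = 3.42435…
r ≈ ln(R0)/T = ln(3.3649)/3.42435… = 0.354344… → 0.3543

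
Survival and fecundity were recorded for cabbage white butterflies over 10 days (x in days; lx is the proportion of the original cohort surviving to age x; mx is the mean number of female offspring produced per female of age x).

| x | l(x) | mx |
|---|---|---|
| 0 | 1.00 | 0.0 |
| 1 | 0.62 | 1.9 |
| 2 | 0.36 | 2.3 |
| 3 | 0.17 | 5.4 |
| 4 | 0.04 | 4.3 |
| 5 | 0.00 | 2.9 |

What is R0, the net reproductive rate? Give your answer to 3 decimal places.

3.096

lx·mx by age: 0, 1.178, 0.828, 0.918, 0.172, 0
R0 = Σ lx·mx = 3.096 → 3.096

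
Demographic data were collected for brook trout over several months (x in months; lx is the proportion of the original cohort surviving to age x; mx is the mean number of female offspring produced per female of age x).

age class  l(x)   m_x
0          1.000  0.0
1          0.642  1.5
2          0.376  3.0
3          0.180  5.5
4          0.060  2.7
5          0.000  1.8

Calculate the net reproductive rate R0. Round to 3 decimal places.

3.243

lx·mx by age: 0, 0.963, 1.128, 0.99, 0.162, 0
R0 = Σ lx·mx = 3.243 → 3.243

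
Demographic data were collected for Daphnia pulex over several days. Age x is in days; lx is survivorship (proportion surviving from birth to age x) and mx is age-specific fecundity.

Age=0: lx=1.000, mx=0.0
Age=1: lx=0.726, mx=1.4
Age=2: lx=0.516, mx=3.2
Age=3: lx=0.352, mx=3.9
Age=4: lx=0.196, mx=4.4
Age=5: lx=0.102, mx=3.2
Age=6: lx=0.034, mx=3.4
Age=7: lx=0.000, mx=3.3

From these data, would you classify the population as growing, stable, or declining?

R0 = Σ lx·mx = 0 + 1.0164 + 1.6512 + 1.3728 + 0.8624 + 0.3264 + 0.1156 + 0 = 5.3448
R0 > 1, so the population is growing.

growing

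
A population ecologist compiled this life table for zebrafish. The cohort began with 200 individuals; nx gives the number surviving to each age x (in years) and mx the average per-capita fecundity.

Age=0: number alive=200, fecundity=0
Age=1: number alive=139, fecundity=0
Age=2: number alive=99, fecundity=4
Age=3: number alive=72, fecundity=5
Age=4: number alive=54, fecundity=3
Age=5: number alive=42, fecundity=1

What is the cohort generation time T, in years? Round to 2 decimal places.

2.84

lx = nx/n0 = nx/200: 1, 0.695, 0.495, 0.36, 0.27, 0.21
lx·mx: 0, 0, 1.98, 1.8, 0.81, 0.21 → R0 = 4.8
x·lx·mx: 0, 0, 3.96, 5.4, 3.24, 1.05 → Σ = 13.65
T = 13.65 / 4.8 = 2.84375 → 2.84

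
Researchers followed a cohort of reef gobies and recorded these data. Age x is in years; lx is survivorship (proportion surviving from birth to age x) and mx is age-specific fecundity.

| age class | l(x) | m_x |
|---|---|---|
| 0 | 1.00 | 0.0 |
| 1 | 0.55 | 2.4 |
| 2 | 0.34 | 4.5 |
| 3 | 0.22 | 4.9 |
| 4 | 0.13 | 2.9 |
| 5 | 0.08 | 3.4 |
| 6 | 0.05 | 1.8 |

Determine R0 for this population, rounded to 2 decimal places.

4.67

lx·mx by age: 0, 1.32, 1.53, 1.078, 0.377, 0.272, 0.09
R0 = Σ lx·mx = 4.667 → 4.67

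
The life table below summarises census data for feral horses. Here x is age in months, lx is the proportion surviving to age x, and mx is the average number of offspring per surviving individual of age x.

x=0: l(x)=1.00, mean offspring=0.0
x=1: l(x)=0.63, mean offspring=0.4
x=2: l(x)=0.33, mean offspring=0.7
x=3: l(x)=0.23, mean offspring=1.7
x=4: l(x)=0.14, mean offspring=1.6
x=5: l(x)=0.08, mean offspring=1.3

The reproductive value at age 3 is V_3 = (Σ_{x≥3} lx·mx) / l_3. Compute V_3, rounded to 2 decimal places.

3.13

lx·mx for x ≥ 3: 0.391, 0.224, 0.104 → sum = 0.719
V_3 = 0.719 / l_3 = 0.719 / 0.23 = 3.126087… → 3.13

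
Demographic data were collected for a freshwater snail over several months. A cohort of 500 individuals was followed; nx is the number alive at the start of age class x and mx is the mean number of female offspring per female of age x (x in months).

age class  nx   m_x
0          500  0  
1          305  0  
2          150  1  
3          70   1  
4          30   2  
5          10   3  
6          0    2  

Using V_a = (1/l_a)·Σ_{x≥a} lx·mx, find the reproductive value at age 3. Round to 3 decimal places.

lx = nx/n0 = nx/500: 1, 0.61, 0.3, 0.14, 0.06, 0.02, 0
lx·mx for x ≥ 3: 0.14, 0.12, 0.06, 0 → sum = 0.32
V_3 = 0.32 / l_3 = 0.32 / 0.14 = 2.285714… → 2.286

2.286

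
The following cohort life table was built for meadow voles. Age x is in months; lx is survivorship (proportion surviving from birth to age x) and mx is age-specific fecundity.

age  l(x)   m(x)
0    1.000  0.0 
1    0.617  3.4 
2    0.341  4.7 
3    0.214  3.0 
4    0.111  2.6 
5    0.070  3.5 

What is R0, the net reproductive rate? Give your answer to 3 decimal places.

lx·mx by age: 0, 2.0978, 1.6027, 0.642, 0.2886, 0.245
R0 = Σ lx·mx = 4.8761 → 4.876

4.876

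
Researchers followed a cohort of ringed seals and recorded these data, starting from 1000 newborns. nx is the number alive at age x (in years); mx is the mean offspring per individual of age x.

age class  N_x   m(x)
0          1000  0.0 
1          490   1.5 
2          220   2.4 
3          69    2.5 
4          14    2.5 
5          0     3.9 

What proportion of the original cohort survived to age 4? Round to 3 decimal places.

l_4 = n_4/n_0 = 14/1000 = 0.014 → 0.014

0.014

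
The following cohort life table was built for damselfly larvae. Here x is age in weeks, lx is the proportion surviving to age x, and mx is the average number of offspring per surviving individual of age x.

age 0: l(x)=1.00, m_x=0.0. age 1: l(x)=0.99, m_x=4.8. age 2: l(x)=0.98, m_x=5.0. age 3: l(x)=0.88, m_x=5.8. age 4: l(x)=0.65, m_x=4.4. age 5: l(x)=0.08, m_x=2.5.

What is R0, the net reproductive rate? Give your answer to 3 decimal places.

17.816

lx·mx by age: 0, 4.752, 4.9, 5.104, 2.86, 0.2
R0 = Σ lx·mx = 17.816 → 17.816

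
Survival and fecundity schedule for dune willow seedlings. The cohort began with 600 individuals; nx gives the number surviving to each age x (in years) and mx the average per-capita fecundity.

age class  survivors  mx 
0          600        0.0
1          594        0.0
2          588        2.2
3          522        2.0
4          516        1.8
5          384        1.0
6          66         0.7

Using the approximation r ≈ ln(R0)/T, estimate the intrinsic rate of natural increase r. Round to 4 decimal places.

0.5778

lx = nx/n0 = nx/600: 1, 0.99, 0.98, 0.87, 0.86, 0.64, 0.11
R0 = Σ lx·mx = 0 + 0 + 2.156 + 1.74 + 1.548 + 0.64 + 0.077 = 6.161
Σ x·lx·mx = 19.386; T = 19.386/6.161 = 3.14657…
r ≈ ln(R0)/T = ln(6.161)/3.14657… = 0.577849… → 0.5778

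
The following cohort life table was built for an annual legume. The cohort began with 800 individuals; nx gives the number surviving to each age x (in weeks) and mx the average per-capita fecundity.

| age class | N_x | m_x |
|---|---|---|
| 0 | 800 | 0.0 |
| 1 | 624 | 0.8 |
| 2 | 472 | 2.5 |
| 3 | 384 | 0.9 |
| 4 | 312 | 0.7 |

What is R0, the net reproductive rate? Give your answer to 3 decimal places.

2.804

lx = nx/n0 = nx/800: 1, 0.78, 0.59, 0.48, 0.39
lx·mx by age: 0, 0.624, 1.475, 0.432, 0.273
R0 = Σ lx·mx = 2.804 → 2.804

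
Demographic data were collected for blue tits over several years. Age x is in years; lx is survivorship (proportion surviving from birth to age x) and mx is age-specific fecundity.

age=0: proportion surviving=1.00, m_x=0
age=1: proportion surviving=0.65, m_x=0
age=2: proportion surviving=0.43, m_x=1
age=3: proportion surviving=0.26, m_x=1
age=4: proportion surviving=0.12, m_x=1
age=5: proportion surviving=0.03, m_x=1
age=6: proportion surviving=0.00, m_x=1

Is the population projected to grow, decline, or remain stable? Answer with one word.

R0 = Σ lx·mx = 0 + 0 + 0.43 + 0.26 + 0.12 + 0.03 + 0 = 0.84
R0 < 1, so the population is declining.

declining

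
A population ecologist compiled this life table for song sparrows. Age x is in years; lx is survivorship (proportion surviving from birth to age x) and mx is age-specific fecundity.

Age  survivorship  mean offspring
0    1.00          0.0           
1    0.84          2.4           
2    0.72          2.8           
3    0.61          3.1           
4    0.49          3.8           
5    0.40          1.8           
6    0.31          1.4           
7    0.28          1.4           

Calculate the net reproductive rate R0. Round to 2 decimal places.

9.33

lx·mx by age: 0, 2.016, 2.016, 1.891, 1.862, 0.72, 0.434, 0.392
R0 = Σ lx·mx = 9.331 → 9.33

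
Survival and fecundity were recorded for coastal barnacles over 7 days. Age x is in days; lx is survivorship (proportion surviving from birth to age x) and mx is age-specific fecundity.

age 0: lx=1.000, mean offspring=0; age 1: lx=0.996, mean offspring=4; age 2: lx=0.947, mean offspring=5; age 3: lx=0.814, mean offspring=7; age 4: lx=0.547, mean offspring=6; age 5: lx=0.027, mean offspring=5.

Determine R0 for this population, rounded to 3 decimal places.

lx·mx by age: 0, 3.984, 4.735, 5.698, 3.282, 0.135
R0 = Σ lx·mx = 17.834 → 17.834

17.834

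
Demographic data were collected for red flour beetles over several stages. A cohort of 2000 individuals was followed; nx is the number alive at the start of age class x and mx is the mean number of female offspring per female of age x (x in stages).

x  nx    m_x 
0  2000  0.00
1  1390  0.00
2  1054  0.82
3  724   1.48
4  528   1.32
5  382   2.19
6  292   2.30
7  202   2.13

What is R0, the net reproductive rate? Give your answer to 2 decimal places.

2.29

lx = nx/n0 = nx/2000: 1, 0.695, 0.527, 0.362, 0.264, 0.191, 0.146, 0.101
lx·mx by age: 0, 0, 0.43214, 0.53576, 0.34848, 0.41829, 0.3358, 0.21513
R0 = Σ lx·mx = 2.2856 → 2.29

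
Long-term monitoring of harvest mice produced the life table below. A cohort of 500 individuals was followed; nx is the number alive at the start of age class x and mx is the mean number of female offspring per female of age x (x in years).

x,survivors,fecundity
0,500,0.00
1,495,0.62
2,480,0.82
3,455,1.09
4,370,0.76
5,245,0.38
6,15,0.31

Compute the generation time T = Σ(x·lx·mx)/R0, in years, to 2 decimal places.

2.67

lx = nx/n0 = nx/500: 1, 0.99, 0.96, 0.91, 0.74, 0.49, 0.03
lx·mx: 0, 0.6138, 0.7872, 0.9919, 0.5624, 0.1862, 0.0093 → R0 = 3.1508
x·lx·mx: 0, 0.6138, 1.5744, 2.9757, 2.2496, 0.931, 0.0558 → Σ = 8.4003
T = 8.4003 / 3.1508 = 2.666085… → 2.67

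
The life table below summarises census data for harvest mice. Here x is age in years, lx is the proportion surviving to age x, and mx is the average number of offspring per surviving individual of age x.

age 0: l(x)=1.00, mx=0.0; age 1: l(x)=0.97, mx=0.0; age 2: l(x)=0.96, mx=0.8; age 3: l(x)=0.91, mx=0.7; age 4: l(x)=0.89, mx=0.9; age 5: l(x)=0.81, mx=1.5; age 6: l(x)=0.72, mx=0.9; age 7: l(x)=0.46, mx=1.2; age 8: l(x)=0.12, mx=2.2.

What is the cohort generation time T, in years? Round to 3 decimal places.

lx·mx: 0, 0, 0.768, 0.637, 0.801, 1.215, 0.648, 0.552, 0.264 → R0 = 4.885
x·lx·mx: 0, 0, 1.536, 1.911, 3.204, 6.075, 3.888, 3.864, 2.112 → Σ = 22.59
T = 22.59 / 4.885 = 4.62436… → 4.624

4.624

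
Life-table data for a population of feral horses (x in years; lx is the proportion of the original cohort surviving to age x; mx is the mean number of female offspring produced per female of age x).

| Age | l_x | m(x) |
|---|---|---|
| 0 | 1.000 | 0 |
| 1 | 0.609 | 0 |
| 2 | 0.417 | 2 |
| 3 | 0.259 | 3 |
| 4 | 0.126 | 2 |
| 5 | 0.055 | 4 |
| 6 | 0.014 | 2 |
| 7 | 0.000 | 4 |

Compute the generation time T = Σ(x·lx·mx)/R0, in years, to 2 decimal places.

lx·mx: 0, 0, 0.834, 0.777, 0.252, 0.22, 0.028, 0 → R0 = 2.111
x·lx·mx: 0, 0, 1.668, 2.331, 1.008, 1.1, 0.168, 0 → Σ = 6.275
T = 6.275 / 2.111 = 2.972525… → 2.97

2.97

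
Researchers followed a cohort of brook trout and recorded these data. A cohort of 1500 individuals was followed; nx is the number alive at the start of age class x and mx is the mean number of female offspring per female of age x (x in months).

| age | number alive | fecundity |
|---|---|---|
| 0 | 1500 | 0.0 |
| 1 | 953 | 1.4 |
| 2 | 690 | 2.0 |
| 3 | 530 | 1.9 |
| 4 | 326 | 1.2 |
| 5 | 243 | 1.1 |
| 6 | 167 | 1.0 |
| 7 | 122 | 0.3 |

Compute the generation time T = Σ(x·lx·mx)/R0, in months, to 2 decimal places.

lx = nx/n0 = nx/1500: 1, 0.63533…, 0.46, 0.35333…, 0.21733…, 0.162, 0.11133…, 0.08133…
lx·mx: 0, 0.889467…, 0.92, 0.671333…, 0.2608…, 0.1782, 0.111333…, 0.0244… → R0 = 3.055533…
x·lx·mx: 0, 0.889467…, 1.84, 2.014…, 1.0432…, 0.891, 0.668…, 0.1708… → Σ = 7.516467…
T = 7.516467… / 3.055533… = 2.459952… → 2.46

2.46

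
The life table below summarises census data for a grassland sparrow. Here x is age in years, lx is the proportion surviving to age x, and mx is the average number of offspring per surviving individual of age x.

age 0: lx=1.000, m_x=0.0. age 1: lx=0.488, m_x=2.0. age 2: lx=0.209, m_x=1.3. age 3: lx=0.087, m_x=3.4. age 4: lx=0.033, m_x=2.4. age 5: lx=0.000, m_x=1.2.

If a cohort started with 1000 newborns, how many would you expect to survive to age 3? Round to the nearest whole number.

Expected survivors = N0 · l_3 = 1000 × 0.087 = 87 → 87

87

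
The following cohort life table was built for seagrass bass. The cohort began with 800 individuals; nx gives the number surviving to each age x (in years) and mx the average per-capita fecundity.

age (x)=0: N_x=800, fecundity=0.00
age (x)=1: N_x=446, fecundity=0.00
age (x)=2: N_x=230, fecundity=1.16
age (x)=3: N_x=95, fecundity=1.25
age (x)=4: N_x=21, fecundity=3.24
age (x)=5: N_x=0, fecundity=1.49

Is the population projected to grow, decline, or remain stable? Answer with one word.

declining

lx = nx/n0 = nx/800: 1, 0.5575, 0.2875, 0.11875, 0.02625, 0
R0 = Σ lx·mx = 0 + 0 + 0.3335 + 0.148438… + 0.08505… + 0 = 0.566988…
R0 < 1, so the population is declining.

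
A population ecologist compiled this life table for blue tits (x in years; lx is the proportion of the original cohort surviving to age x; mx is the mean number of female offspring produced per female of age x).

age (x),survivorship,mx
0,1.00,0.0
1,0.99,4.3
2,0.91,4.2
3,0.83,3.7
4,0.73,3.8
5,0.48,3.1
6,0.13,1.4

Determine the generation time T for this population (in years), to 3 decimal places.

lx·mx: 0, 4.257, 3.822, 3.071, 2.774, 1.488, 0.182 → R0 = 15.594
x·lx·mx: 0, 4.257, 7.644, 9.213, 11.096, 7.44, 1.092 → Σ = 40.742
T = 40.742 / 15.594 = 2.612672… → 2.613

2.613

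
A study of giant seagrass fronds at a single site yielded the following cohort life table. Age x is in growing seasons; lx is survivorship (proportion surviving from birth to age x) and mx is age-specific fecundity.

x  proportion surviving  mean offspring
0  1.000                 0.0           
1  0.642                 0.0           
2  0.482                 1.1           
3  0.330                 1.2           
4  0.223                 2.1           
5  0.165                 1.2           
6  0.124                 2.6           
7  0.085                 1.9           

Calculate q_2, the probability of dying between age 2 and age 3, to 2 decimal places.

0.32

q_2 = (l_2 − l_3) / l_2 = (0.482 − 0.33) / 0.482
     = 0.152 / 0.482 = 0.315353… → 0.32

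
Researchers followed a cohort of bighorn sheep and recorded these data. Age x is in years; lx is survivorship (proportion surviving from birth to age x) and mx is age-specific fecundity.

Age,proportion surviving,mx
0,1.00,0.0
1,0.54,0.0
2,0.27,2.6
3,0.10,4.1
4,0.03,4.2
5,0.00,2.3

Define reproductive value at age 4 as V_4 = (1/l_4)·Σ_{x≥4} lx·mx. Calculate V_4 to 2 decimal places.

lx·mx for x ≥ 4: 0.126, 0 → sum = 0.126
V_4 = 0.126 / l_4 = 0.126 / 0.03 = 4.2 → 4.20

4.20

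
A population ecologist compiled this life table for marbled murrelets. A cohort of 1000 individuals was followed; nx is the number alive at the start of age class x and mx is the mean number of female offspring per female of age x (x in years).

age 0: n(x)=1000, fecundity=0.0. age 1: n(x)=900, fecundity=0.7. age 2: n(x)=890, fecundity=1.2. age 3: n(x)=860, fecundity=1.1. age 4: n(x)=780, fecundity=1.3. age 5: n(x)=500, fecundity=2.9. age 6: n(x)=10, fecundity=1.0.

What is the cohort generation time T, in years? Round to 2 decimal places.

3.32

lx = nx/n0 = nx/1000: 1, 0.9, 0.89, 0.86, 0.78, 0.5, 0.01
lx·mx: 0, 0.63, 1.068, 0.946, 1.014, 1.45, 0.01 → R0 = 5.118
x·lx·mx: 0, 0.63, 2.136, 2.838, 4.056, 7.25, 0.06 → Σ = 16.97
T = 16.97 / 5.118 = 3.315748… → 3.32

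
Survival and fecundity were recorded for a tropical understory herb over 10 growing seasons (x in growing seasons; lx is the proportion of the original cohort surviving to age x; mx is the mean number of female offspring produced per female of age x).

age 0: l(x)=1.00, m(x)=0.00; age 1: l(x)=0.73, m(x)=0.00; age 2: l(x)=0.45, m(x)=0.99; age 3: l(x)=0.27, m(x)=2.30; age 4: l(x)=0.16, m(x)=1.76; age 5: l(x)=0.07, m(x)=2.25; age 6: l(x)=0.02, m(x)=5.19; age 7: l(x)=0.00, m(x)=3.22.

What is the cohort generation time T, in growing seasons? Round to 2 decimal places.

lx·mx: 0, 0, 0.4455, 0.621, 0.2816, 0.1575, 0.1038, 0 → R0 = 1.6094
x·lx·mx: 0, 0, 0.891, 1.863, 1.1264, 0.7875, 0.6228, 0 → Σ = 5.2907
T = 5.2907 / 1.6094 = 3.287374… → 3.29

3.29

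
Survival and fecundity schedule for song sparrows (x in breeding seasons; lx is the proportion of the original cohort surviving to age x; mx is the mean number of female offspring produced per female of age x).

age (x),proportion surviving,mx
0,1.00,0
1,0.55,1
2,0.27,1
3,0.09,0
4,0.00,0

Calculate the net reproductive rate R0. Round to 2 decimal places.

0.82

lx·mx by age: 0, 0.55, 0.27, 0, 0
R0 = Σ lx·mx = 0.82 → 0.82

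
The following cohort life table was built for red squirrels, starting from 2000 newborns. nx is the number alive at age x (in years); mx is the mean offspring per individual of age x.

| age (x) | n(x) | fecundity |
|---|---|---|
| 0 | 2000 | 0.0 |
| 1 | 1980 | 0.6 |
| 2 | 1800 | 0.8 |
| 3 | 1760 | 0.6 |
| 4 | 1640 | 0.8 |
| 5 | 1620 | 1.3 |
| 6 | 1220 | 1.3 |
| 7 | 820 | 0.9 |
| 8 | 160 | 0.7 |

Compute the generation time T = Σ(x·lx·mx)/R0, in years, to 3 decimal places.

4.046

lx = nx/n0 = nx/2000: 1, 0.99, 0.9, 0.88, 0.82, 0.81, 0.61, 0.41, 0.08
lx·mx: 0, 0.594, 0.72, 0.528, 0.656, 1.053, 0.793, 0.369, 0.056 → R0 = 4.769
x·lx·mx: 0, 0.594, 1.44, 1.584, 2.624, 5.265, 4.758, 2.583, 0.448 → Σ = 19.296
T = 19.296 / 4.769 = 4.046131… → 4.046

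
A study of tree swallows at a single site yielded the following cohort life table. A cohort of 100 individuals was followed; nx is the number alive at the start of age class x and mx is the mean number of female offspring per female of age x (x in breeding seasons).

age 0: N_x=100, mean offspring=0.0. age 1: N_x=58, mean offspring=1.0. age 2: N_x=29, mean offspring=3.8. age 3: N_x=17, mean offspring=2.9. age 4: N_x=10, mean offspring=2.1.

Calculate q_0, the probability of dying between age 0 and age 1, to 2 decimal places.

lx = nx/n0 = nx/100: 1, 0.58, 0.29, 0.17, 0.1
q_0 = (l_0 − l_1) / l_0 = (1 − 0.58) / 1
     = 0.42 / 1 = 0.42 → 0.42

0.42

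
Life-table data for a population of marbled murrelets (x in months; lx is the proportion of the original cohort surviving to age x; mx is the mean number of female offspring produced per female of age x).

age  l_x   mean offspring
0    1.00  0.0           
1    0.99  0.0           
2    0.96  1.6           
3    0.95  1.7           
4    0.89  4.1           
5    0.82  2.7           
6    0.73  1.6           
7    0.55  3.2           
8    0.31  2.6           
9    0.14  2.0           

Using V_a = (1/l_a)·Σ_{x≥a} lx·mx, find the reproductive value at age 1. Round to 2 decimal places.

13.16

lx·mx for x ≥ 1: 0, 1.536, 1.615, 3.649, 2.214, 1.168, 1.76, 0.806, 0.28 → sum = 13.028
V_1 = 13.028 / l_1 = 13.028 / 0.99 = 13.159596… → 13.16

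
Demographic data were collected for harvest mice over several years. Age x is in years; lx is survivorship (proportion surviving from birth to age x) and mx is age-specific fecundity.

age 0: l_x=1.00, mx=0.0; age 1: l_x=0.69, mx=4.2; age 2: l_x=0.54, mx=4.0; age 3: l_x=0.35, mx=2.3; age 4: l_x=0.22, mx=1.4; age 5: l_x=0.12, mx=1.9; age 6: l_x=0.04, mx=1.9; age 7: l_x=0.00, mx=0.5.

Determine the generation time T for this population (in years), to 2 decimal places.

lx·mx: 0, 2.898, 2.16, 0.805, 0.308, 0.228, 0.076, 0 → R0 = 6.475
x·lx·mx: 0, 2.898, 4.32, 2.415, 1.232, 1.14, 0.456, 0 → Σ = 12.461
T = 12.461 / 6.475 = 1.924479… → 1.92

1.92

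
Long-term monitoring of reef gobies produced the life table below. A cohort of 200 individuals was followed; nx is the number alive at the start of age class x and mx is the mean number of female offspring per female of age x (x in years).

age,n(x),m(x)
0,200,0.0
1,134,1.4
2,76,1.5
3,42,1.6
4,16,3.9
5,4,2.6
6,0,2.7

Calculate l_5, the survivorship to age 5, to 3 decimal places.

0.020

l_5 = n_5/n_0 = 4/200 = 0.02 → 0.020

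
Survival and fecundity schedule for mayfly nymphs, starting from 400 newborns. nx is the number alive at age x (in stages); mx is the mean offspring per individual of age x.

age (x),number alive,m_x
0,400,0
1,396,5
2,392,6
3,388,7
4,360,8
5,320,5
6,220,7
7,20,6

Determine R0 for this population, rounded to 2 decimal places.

32.97

lx = nx/n0 = nx/400: 1, 0.99, 0.98, 0.97, 0.9, 0.8, 0.55, 0.05
lx·mx by age: 0, 4.95, 5.88, 6.79, 7.2, 4, 3.85, 0.3
R0 = Σ lx·mx = 32.97 → 32.97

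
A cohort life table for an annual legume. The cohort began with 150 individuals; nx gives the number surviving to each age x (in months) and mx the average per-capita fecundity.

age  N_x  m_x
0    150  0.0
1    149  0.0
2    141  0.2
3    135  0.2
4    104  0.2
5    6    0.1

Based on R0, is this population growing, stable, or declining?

lx = nx/n0 = nx/150: 1, 0.99333…, 0.94, 0.9, 0.69333…, 0.04
R0 = Σ lx·mx = 0 + 0 + 0.188 + 0.18 + 0.138667… + 0.004 = 0.510667…
R0 < 1, so the population is declining.

declining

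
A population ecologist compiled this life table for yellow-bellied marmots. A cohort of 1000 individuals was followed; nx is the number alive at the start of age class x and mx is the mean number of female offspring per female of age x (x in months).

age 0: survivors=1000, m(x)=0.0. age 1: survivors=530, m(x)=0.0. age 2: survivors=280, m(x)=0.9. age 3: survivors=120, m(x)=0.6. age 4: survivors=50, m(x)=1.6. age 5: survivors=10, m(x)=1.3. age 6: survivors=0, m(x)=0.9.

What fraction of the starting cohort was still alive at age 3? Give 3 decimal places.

0.120

l_3 = n_3/n_0 = 120/1000 = 0.12 → 0.120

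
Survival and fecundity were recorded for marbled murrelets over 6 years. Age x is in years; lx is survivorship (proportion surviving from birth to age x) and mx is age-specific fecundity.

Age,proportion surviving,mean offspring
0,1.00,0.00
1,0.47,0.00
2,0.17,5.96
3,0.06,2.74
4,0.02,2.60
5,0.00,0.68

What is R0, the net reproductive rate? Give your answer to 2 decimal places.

lx·mx by age: 0, 0, 1.0132, 0.1644, 0.052, 0
R0 = Σ lx·mx = 1.2296 → 1.23

1.23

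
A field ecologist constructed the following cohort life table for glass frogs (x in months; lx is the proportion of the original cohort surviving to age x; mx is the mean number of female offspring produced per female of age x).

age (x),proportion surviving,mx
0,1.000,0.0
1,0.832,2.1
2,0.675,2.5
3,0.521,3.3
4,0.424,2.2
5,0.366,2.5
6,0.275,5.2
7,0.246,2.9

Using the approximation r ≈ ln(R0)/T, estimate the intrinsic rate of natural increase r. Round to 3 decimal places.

0.629

R0 = Σ lx·mx = 0 + 1.7472 + 1.6875 + 1.7193 + 0.9328 + 0.915 + 1.43 + 0.7134 = 9.1452
Σ x·lx·mx = 32.1601; T = 32.1601/9.1452 = 3.51661…
r ≈ ln(R0)/T = ln(9.1452)/3.51661… = 0.62936… → 0.629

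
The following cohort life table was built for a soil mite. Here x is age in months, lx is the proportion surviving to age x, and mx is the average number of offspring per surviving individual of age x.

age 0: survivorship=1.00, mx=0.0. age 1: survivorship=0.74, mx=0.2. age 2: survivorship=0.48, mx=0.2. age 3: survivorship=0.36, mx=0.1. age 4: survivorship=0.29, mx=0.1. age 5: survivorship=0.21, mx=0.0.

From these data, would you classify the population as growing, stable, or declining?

declining

R0 = Σ lx·mx = 0 + 0.148 + 0.096 + 0.036 + 0.029 + 0 = 0.309
R0 < 1, so the population is declining.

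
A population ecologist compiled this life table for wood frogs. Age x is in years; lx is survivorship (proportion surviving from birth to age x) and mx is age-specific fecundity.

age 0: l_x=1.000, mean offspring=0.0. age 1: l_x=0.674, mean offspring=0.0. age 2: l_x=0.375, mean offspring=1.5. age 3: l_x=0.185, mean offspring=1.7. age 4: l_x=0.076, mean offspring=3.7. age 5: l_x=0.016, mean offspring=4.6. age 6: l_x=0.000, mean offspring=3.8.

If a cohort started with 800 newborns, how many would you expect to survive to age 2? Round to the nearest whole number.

300

Expected survivors = N0 · l_2 = 800 × 0.375 = 300 → 300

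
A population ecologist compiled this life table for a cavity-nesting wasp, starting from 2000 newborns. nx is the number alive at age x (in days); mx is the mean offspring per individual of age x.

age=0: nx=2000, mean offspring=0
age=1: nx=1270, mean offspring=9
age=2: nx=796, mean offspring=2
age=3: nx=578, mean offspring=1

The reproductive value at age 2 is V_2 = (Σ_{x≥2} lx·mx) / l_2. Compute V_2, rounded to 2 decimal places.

lx = nx/n0 = nx/2000: 1, 0.635, 0.398, 0.289
lx·mx for x ≥ 2: 0.796, 0.289 → sum = 1.085
V_2 = 1.085 / l_2 = 1.085 / 0.398 = 2.726131… → 2.73

2.73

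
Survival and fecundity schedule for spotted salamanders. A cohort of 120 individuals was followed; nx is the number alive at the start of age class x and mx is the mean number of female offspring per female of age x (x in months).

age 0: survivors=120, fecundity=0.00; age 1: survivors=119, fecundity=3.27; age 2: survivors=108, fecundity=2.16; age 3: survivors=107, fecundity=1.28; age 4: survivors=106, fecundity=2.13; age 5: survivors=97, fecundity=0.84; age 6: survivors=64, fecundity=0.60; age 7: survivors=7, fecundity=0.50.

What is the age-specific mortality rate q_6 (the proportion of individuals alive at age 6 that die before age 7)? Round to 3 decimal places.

0.891

lx = nx/n0 = nx/120: 1, 0.99167…, 0.9, 0.89167…, 0.88333…, 0.80833…, 0.53333…, 0.05833…
q_6 = (l_6 − l_7) / l_6 = (0.533333… − 0.058333…) / 0.533333…
     = 0.475… / 0.533333… = 0.890625… → 0.891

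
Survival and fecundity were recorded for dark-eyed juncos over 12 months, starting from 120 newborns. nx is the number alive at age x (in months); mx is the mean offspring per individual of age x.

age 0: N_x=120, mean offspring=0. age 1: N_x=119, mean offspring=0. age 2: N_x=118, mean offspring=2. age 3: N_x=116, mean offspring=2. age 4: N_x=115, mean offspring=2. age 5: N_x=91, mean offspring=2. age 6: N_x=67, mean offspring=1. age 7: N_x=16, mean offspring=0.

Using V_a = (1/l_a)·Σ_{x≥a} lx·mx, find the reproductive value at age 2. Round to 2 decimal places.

lx = nx/n0 = nx/120: 1, 0.99167…, 0.98333…, 0.96667…, 0.95833…, 0.75833…, 0.55833…, 0.13333…
lx·mx for x ≥ 2: 1.966667…, 1.933333…, 1.916667…, 1.516667…, 0.558333…, 0 → sum = 7.891667…
V_2 = 7.891667… / l_2 = 7.891667… / 0.983333… = 8.025424… → 8.03

8.03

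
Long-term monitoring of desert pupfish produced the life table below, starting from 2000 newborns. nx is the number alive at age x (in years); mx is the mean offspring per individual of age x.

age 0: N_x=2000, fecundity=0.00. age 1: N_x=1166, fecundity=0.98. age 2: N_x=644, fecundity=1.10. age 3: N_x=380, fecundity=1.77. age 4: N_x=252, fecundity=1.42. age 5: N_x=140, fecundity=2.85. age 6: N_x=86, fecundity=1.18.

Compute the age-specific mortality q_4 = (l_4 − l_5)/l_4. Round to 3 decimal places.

0.444

lx = nx/n0 = nx/2000: 1, 0.583, 0.322, 0.19, 0.126, 0.07, 0.043
q_4 = (l_4 − l_5) / l_4 = (0.126 − 0.07) / 0.126
     = 0.056 / 0.126 = 0.444444… → 0.444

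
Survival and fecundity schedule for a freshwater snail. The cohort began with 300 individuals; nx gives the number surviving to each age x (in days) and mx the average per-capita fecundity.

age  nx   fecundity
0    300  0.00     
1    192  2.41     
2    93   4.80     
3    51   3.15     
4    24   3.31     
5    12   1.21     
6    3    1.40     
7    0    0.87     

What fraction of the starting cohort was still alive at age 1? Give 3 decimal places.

l_1 = n_1/n_0 = 192/300 = 0.64 → 0.640

0.640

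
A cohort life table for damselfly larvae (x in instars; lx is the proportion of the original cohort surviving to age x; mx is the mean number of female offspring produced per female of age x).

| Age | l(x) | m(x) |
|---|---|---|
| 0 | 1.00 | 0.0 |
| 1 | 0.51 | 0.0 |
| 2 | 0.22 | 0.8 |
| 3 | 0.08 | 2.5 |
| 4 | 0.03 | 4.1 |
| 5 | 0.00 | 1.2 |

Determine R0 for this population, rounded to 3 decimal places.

lx·mx by age: 0, 0, 0.176, 0.2, 0.123, 0
R0 = Σ lx·mx = 0.499 → 0.499

0.499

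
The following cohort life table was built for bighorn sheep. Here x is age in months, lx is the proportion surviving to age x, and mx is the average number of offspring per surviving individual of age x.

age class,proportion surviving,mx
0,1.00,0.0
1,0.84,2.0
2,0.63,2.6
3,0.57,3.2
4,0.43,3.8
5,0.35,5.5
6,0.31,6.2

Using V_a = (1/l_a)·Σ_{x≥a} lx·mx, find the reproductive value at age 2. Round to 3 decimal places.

lx·mx for x ≥ 2: 1.638, 1.824, 1.634, 1.925, 1.922 → sum = 8.943
V_2 = 8.943 / l_2 = 8.943 / 0.63 = 14.195238… → 14.195

14.195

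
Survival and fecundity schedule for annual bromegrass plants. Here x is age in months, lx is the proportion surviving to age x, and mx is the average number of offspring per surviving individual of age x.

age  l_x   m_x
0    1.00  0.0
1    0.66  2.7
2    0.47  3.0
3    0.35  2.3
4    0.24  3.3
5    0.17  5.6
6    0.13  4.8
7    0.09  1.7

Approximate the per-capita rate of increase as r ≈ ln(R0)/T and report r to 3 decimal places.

R0 = Σ lx·mx = 0 + 1.782 + 1.41 + 0.805 + 0.792 + 0.952 + 0.624 + 0.153 = 6.518
Σ x·lx·mx = 19.76; T = 19.76/6.518 = 3.0316…
r ≈ ln(R0)/T = ln(6.518)/3.0316… = 0.61834… → 0.618

0.618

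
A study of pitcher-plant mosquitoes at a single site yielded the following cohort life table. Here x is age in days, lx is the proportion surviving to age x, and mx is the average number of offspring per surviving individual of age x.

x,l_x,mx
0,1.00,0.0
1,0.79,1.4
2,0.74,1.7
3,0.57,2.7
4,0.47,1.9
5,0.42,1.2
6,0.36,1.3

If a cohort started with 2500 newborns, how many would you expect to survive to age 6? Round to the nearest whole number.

Expected survivors = N0 · l_6 = 2500 × 0.36 = 900 → 900

900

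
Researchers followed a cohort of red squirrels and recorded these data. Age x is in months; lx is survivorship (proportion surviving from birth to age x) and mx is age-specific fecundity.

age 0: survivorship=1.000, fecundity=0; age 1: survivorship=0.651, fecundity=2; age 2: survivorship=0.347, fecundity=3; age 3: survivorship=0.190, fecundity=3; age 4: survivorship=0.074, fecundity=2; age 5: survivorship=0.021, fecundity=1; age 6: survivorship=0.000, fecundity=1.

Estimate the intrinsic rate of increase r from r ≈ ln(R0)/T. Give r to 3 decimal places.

R0 = Σ lx·mx = 0 + 1.302 + 1.041 + 0.57 + 0.148 + 0.021 + 0 = 3.082
Σ x·lx·mx = 5.791; T = 5.791/3.082 = 1.87897…
r ≈ ln(R0)/T = ln(3.082)/1.87897… = 0.59904… → 0.599

0.599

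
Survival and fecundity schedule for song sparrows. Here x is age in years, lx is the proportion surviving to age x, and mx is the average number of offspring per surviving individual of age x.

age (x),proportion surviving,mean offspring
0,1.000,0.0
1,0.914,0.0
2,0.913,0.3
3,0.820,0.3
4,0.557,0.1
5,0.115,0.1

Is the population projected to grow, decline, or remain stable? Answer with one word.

declining

R0 = Σ lx·mx = 0 + 0 + 0.2739 + 0.246 + 0.0557 + 0.0115 = 0.5871
R0 < 1, so the population is declining.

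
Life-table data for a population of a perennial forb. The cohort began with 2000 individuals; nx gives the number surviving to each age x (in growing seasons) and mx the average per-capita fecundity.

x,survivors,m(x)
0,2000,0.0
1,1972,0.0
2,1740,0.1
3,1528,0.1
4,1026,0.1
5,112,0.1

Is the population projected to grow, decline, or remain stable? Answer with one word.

declining

lx = nx/n0 = nx/2000: 1, 0.986, 0.87, 0.764, 0.513, 0.056
R0 = Σ lx·mx = 0 + 0 + 0.087 + 0.0764 + 0.0513 + 0.0056 = 0.2203
R0 < 1, so the population is declining.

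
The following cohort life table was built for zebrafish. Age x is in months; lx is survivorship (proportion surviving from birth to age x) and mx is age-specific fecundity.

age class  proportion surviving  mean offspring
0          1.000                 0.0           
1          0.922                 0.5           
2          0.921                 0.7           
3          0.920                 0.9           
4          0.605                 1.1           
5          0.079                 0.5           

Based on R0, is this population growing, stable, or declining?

R0 = Σ lx·mx = 0 + 0.461 + 0.6447 + 0.828 + 0.6655 + 0.0395 = 2.6387
R0 > 1, so the population is growing.

growing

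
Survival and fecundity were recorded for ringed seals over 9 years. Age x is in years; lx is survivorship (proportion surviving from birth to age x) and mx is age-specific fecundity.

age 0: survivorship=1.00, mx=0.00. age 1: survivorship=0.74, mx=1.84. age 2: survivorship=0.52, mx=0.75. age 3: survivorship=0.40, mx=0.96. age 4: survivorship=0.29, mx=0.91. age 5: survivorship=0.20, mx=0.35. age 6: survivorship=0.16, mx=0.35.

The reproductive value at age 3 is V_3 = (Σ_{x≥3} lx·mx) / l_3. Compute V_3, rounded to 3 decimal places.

1.935

lx·mx for x ≥ 3: 0.384, 0.2639, 0.07, 0.056 → sum = 0.7739
V_3 = 0.7739 / l_3 = 0.7739 / 0.4 = 1.93475 → 1.935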